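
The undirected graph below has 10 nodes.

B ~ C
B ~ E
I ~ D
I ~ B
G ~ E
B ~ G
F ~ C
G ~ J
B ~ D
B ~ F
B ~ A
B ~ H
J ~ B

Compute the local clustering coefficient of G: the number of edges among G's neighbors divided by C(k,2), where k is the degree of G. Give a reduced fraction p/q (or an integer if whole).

2/3

G's neighbors: B, E, and J (k = 3).
Possible neighbor pairs: C(3,2) = 3. Edges among them: B–E, B–J → e = 2.
Clustering(G) = 2/3.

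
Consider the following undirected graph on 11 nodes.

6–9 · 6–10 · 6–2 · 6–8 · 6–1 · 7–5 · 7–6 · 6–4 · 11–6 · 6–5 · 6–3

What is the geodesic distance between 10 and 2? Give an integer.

One shortest route is 10 – 6 – 2, which uses 2 edges, and 10 and 2 are not directly tied, so nothing shorter exists. So d(10,2) = 2.

2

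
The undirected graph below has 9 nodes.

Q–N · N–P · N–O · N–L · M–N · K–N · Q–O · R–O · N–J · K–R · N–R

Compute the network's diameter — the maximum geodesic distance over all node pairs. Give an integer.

Eccentricity of each node (its greatest distance to any other): J:2, K:2, L:2, M:2, N:1, O:2, P:2, Q:2, R:2.
The maximum eccentricity is 2, realized for instance by the pair K–L via K – N – L. So the diameter is 2.

2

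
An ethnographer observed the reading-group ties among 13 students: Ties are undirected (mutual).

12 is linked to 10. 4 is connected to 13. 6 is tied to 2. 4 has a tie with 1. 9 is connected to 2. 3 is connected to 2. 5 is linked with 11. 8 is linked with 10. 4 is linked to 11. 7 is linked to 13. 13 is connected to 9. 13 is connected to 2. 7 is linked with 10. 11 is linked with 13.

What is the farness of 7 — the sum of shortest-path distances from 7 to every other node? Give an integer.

26

Distances from 7: 1:3, 2:2, 3:3, 4:2, 5:3, 6:3, 8:2, 9:2, 10:1, 11:2, 12:2, 13:1.
Sum = 3 + 2 + 3 + 2 + 3 + 3 + 2 + 2 + 1 + 2 + 2 + 1 = 26.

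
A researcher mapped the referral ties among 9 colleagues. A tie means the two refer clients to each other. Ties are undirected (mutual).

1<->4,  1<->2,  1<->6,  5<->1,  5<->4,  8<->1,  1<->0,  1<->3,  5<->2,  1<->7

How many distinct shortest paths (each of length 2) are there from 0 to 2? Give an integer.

The shortest distance is 2, and the only length-2 path is 0–1–2. So there is exactly 1 shortest path.

1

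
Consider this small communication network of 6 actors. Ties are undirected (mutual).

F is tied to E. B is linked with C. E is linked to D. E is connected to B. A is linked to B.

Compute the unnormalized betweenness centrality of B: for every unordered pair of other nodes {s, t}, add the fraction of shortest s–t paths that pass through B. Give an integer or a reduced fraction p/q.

7

Pairs whose geodesics pass through B — A–D: 1; A–C: 1; A–F: 1; A–E: 1; D–C: 1; C–F: 1; C–E: 1.
All other pairs contribute 0.
Summing the contributions gives betweenness(B) = 7.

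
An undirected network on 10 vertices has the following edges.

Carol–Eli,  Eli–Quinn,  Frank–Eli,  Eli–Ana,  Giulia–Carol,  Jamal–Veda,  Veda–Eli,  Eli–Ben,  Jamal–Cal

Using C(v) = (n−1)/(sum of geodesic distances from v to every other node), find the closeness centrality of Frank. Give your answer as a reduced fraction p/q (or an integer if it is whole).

3/7

Distances from Frank: Ana:2, Ben:2, Cal:4, Carol:2, Eli:1, Giulia:3, Jamal:3, Quinn:2, Veda:2. Sum = 21.
n = 10, so closeness = 9/21 = 3/7.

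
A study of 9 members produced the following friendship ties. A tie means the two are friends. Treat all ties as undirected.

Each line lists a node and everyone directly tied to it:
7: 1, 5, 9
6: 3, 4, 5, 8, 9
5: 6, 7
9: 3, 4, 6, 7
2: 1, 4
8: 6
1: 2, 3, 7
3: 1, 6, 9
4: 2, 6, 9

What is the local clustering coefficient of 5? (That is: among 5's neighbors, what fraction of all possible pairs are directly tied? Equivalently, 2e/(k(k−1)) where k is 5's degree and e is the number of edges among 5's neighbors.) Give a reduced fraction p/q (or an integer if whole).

0

5's neighbors: 6 and 7 (k = 2).
Possible neighbor pairs: C(2,2) = 1. Edges among them: none → e = 0.
Clustering(5) = 0/1.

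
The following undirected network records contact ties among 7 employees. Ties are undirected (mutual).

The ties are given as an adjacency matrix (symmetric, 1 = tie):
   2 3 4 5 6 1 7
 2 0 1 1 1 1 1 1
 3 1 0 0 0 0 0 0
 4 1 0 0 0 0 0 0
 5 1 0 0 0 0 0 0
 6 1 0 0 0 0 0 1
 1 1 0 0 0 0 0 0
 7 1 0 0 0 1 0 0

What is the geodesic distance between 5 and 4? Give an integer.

One shortest route is 5 – 2 – 4, which uses 2 edges, and 5 and 4 are not directly tied, so nothing shorter exists. So d(5,4) = 2.

2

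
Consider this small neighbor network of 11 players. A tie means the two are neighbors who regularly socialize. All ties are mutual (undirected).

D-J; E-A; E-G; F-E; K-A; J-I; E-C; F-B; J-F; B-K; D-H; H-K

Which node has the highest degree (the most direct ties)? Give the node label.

Degrees — A:2, B:2, C:1, D:2, E:4, F:3, G:1, H:2, I:1, J:3, K:3.
The maximum is 4, attained only by E.

E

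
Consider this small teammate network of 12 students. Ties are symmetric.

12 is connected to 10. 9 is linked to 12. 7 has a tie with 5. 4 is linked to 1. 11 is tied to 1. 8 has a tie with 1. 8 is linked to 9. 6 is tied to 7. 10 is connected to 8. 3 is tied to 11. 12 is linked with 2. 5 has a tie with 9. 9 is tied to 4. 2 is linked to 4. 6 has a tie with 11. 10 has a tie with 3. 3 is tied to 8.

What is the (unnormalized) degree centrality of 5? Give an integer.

5 is directly tied to 7 and 9. That is 2 neighbors, so the degree of 5 is 2.

2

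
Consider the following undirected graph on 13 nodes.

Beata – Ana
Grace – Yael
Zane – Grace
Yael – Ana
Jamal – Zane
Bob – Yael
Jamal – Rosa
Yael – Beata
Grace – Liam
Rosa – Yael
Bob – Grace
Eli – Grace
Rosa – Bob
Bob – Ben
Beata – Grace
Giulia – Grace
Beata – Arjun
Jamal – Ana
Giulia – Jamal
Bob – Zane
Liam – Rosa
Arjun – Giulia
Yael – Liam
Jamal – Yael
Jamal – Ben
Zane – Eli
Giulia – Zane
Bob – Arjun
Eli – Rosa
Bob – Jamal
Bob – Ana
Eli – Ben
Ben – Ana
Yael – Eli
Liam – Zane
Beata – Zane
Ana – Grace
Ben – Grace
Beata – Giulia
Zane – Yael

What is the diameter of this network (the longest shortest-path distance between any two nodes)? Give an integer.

Eccentricity of each node (its greatest distance to any other): Ana:2, Arjun:3, Beata:2, Ben:2, Bob:2, Eli:3, Giulia:2, Grace:2, Jamal:2, Liam:3, Rosa:2, Yael:2, Zane:2.
The maximum eccentricity is 3, realized for instance by the pair Eli–Arjun via Eli – Grace – Bob – Arjun. So the diameter is 3.

3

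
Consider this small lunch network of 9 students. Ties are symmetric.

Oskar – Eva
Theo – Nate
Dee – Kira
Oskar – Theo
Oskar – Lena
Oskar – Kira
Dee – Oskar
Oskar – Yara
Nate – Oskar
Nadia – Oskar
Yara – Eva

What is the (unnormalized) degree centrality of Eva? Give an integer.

Eva is directly tied to Oskar and Yara. That is 2 neighbors, so the degree of Eva is 2.

2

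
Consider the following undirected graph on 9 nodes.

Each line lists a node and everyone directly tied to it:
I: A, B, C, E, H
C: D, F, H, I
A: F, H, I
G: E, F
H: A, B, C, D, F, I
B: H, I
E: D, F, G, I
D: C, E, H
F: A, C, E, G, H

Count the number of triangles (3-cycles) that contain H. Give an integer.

H's neighbors: A, B, C, D, F, and I.
Neighbor pairs that are themselves tied: H–A–F; H–A–I; H–B–I; H–C–D; H–C–F; H–C–I. Each forms one triangle with H, for 6 in total.

6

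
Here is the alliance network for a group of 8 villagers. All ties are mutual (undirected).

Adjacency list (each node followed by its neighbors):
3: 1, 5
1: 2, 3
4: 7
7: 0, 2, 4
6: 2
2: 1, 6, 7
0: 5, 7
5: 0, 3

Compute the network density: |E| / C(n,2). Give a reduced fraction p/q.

2/7

There are 8 edges and 8 nodes, so the maximum possible is C(8,2) = 28.
Density = 8/28 = 2/7.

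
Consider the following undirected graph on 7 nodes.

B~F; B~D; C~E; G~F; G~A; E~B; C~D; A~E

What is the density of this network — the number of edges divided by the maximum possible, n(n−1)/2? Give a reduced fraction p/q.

There are 8 edges and 7 nodes, so the maximum possible is C(7,2) = 21.
Density = 8/21.

8/21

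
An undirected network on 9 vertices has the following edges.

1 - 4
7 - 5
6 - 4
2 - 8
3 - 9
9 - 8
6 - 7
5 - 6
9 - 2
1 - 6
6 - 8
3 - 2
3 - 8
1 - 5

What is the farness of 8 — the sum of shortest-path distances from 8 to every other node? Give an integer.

12

Distances from 8: 1:2, 2:1, 3:1, 4:2, 5:2, 6:1, 7:2, 9:1.
Sum = 2 + 1 + 1 + 2 + 2 + 1 + 2 + 1 = 12.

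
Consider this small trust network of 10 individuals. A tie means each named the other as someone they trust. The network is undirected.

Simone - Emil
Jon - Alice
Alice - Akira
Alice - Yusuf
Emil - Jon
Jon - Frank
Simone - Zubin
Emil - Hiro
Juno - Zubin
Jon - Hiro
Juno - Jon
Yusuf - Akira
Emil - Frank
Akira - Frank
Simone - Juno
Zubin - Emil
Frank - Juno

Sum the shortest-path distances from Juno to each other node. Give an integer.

Distances from Juno: Akira:2, Alice:2, Emil:2, Frank:1, Hiro:2, Jon:1, Simone:1, Yusuf:3, Zubin:1.
Sum = 2 + 2 + 2 + 1 + 2 + 1 + 1 + 3 + 1 = 15.

15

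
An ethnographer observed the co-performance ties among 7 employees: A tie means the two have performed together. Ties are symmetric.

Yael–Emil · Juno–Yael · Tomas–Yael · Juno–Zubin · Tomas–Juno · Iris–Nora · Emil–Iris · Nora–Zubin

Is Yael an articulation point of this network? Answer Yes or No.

Even without Yael, every remaining node can still reach every other (the residual graph is connected), so Yael is not a cut vertex.

No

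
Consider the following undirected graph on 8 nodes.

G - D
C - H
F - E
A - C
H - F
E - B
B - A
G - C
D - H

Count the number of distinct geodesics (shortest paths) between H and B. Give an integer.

2

The shortest distance is 3. The length-3 paths are: H–F–E–B; H–C–A–B.
That gives 2 distinct shortest paths.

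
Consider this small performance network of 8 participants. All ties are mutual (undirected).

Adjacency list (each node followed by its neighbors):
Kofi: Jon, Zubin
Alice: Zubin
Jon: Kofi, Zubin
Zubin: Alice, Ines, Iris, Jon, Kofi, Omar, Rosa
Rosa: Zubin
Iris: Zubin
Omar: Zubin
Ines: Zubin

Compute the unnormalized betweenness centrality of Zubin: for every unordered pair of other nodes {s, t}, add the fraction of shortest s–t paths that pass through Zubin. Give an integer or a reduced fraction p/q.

Pairs whose geodesics pass through Zubin — Iris–Alice: 1; Iris–Omar: 1; Iris–Jon: 1; Iris–Kofi: 1; Iris–Ines: 1; Iris–Rosa: 1; Alice–Omar: 1; Alice–Jon: 1; Alice–Kofi: 1; Alice–Ines: 1; Alice–Rosa: 1; Omar–Jon: 1; Omar–Kofi: 1; Omar–Ines: 1 … (+6 more pairs).
All other pairs contribute 0.
Summing the contributions gives betweenness(Zubin) = 20.

20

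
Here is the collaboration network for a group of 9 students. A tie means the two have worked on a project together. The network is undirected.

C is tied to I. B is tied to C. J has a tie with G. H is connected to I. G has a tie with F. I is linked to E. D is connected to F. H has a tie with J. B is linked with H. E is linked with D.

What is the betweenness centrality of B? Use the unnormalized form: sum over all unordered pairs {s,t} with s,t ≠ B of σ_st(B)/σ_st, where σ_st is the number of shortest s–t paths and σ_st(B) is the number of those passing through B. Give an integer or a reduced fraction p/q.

3/2

Pairs whose geodesics pass through B — C–H: 1/2; C–J: 1/2; C–G: 1/2.
All other pairs contribute 0.
Summing the contributions gives betweenness(B) = 3/2.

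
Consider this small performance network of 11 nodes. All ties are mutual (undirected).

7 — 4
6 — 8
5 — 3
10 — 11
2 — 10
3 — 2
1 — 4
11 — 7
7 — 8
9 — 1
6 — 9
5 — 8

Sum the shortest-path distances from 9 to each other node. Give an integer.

Distances from 9: 1:1, 2:5, 3:4, 4:2, 5:3, 6:1, 7:3, 8:2, 10:5, 11:4.
Sum = 1 + 5 + 4 + 2 + 3 + 1 + 3 + 2 + 5 + 4 = 30.

30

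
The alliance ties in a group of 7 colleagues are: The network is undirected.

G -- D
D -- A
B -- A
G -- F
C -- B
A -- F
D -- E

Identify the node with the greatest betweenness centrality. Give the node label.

A

Unnormalized betweenness of each node: A:9, B:5, C:0, D:13/2, E:0, F:3/2, G:1.
A has the largest value, 9, making it the main broker — the node through which the most shortest paths run.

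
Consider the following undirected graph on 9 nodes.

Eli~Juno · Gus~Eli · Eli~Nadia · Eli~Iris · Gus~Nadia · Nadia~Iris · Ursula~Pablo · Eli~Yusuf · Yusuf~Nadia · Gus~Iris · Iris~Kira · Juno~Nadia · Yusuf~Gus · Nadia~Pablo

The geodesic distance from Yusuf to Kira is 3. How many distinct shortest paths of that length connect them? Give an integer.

3

The shortest distance is 3. The length-3 paths are: Yusuf–Gus–Iris–Kira; Yusuf–Nadia–Iris–Kira; Yusuf–Eli–Iris–Kira.
That gives 3 distinct shortest paths.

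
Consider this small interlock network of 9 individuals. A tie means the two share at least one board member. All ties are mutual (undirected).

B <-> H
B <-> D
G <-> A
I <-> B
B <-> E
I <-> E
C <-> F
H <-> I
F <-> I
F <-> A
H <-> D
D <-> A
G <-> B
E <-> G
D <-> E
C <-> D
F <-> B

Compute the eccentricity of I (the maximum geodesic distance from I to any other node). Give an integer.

Distances from I: A:2, B:1, C:2, D:2, E:1, F:1, G:2, H:1.
The largest is 2 (to G, D, A, and C), so the eccentricity of I is 2.

2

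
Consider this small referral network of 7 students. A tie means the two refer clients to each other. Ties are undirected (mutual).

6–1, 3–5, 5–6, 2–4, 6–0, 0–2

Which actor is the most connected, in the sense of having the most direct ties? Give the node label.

Degrees — 0:2, 1:1, 2:2, 3:1, 4:1, 5:2, 6:3.
The maximum is 3, attained only by 6.

6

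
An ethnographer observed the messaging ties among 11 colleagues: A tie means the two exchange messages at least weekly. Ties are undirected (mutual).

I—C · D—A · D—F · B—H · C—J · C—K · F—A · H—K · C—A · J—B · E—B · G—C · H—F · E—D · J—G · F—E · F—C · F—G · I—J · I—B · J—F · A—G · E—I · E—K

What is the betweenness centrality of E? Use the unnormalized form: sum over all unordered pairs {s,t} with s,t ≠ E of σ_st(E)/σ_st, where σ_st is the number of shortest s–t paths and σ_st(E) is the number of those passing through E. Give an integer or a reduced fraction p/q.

37/7

Pairs whose geodesics pass through E — B–A: 2/7; B–D: 1; B–F: 1/3; B–K: 1/2; D–K: 1; D–I: 1; F–K: 1/3; F–I: 1/3; K–I: 1/2.
All other pairs contribute 0.
Summing the contributions gives betweenness(E) = 37/7.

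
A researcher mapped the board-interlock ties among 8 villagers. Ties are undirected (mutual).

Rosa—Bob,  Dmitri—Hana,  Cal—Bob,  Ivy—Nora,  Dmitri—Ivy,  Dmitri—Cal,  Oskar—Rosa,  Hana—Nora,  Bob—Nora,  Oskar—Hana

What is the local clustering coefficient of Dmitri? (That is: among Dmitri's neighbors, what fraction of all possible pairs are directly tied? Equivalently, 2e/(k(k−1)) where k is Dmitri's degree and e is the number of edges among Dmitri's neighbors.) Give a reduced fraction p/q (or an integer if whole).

0

Dmitri's neighbors: Cal, Hana, and Ivy (k = 3).
Possible neighbor pairs: C(3,2) = 3. Edges among them: none → e = 0.
Clustering(Dmitri) = 0/3 = 0.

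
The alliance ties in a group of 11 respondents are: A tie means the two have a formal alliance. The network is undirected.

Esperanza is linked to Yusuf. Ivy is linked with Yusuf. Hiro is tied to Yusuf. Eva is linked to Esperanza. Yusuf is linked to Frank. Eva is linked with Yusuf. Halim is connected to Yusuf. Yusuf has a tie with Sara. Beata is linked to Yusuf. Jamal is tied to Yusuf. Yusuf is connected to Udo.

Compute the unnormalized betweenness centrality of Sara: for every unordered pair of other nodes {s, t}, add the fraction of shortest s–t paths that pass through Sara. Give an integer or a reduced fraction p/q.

No shortest path between any pair of other nodes passes through Sara.
Summing the contributions gives betweenness(Sara) = 0.

0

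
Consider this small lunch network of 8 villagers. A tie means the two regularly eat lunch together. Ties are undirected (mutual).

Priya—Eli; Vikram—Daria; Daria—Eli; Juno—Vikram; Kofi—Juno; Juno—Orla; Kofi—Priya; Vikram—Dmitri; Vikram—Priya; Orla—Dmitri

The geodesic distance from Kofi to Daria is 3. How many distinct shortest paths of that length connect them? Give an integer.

3

The shortest distance is 3. The length-3 paths are: Kofi–Priya–Eli–Daria; Kofi–Priya–Vikram–Daria; Kofi–Juno–Vikram–Daria.
That gives 3 distinct shortest paths.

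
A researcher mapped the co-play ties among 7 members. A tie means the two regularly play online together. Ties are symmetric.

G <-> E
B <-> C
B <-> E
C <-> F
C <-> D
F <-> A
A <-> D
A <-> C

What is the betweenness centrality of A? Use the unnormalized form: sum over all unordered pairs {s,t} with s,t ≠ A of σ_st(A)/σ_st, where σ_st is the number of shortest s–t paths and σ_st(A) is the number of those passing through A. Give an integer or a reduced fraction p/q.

Pairs whose geodesics pass through A — D–F: 1/2.
All other pairs contribute 0.
Summing the contributions gives betweenness(A) = 1/2.

1/2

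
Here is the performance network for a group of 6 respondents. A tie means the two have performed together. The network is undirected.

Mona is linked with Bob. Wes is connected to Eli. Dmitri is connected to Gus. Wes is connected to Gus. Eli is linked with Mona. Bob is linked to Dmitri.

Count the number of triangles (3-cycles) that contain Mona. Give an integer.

Mona's neighbors are Bob and Eli, but none of them are tied to each other, so no triangle contains Mona.

0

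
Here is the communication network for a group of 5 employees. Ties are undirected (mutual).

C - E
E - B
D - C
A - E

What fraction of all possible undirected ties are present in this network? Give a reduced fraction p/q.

There are 4 edges and 5 nodes, so the maximum possible is C(5,2) = 10.
Density = 4/10 = 2/5.

2/5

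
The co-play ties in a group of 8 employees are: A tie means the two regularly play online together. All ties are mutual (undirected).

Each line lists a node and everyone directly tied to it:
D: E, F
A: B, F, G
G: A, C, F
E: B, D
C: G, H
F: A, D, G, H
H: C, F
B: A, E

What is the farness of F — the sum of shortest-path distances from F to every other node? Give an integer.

10

Distances from F: A:1, B:2, C:2, D:1, E:2, G:1, H:1.
Sum = 1 + 2 + 2 + 1 + 2 + 1 + 1 = 10.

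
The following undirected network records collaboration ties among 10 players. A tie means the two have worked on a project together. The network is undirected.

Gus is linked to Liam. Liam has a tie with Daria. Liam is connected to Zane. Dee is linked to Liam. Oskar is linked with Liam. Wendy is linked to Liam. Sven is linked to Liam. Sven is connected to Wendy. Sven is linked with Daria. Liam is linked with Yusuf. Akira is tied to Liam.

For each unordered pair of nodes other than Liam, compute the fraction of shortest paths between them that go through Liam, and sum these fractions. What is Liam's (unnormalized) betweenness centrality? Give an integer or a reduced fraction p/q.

67/2

Pairs whose geodesics pass through Liam — Dee–Oskar: 1; Dee–Yusuf: 1; Dee–Gus: 1; Dee–Akira: 1; Dee–Wendy: 1; Dee–Sven: 1; Dee–Zane: 1; Dee–Daria: 1; Oskar–Yusuf: 1; Oskar–Gus: 1; Oskar–Akira: 1; Oskar–Wendy: 1; Oskar–Sven: 1; Oskar–Zane: 1 … (+20 more pairs).
All other pairs contribute 0.
Summing the contributions gives betweenness(Liam) = 67/2.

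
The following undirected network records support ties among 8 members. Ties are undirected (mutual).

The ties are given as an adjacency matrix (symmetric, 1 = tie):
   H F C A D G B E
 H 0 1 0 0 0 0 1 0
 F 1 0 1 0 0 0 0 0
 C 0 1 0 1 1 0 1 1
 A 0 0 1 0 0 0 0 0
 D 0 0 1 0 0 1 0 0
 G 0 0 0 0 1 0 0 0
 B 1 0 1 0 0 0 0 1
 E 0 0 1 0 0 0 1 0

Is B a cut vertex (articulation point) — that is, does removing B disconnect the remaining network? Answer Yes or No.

No

Even without B, every remaining node can still reach every other (the residual graph is connected), so B is not a cut vertex.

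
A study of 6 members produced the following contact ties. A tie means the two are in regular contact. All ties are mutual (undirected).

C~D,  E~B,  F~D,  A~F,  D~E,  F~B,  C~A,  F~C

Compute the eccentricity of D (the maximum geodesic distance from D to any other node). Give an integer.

Distances from D: A:2, B:2, C:1, E:1, F:1.
The largest is 2 (to B and A), so the eccentricity of D is 2.

2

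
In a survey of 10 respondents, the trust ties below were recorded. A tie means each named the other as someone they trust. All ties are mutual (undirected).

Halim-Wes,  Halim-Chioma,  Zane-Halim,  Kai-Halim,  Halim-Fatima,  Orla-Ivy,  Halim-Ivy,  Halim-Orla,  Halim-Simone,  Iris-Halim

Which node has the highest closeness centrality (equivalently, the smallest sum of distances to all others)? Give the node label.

Farness (sum of distances to all others) for each node — Chioma:17, Fatima:17, Halim:9, Iris:17, Ivy:16, Kai:17, Orla:16, Simone:17, Wes:17, Zane:17.
The smallest farness is 9, for Halim, so Halim has the highest closeness.

Halim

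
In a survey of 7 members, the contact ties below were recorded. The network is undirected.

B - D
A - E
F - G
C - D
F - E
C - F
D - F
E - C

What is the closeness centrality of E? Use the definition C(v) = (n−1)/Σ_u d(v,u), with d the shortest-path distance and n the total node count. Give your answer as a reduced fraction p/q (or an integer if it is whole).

3/5

Distances from E: A:1, B:3, C:1, D:2, F:1, G:2. Sum = 10.
n = 7, so closeness = 6/10 = 3/5.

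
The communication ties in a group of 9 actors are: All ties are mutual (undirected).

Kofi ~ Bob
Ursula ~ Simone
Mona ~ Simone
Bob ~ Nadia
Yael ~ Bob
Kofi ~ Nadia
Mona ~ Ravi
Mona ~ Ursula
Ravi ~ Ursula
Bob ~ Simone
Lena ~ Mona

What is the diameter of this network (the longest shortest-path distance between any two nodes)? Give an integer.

Eccentricity of each node (its greatest distance to any other): Bob:3, Kofi:4, Lena:4, Mona:3, Nadia:4, Ravi:4, Simone:2, Ursula:3, Yael:4.
The maximum eccentricity is 4, realized for instance by the pair Kofi–Lena via Kofi – Bob – Simone – Mona – Lena. So the diameter is 4.

4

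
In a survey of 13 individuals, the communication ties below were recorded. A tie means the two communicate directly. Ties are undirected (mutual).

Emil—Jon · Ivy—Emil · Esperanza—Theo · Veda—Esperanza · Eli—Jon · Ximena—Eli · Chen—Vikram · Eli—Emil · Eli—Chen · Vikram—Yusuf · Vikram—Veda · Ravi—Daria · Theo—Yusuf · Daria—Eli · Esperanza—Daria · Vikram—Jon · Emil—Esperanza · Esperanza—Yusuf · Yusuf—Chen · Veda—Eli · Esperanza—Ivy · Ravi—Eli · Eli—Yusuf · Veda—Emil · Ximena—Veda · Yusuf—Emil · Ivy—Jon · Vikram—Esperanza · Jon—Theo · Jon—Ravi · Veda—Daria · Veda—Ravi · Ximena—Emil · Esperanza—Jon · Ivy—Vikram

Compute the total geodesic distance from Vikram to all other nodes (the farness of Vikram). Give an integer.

Distances from Vikram: Chen:1, Daria:2, Eli:2, Emil:2, Esperanza:1, Ivy:1, Jon:1, Ravi:2, Theo:2, Veda:1, Ximena:2, Yusuf:1.
Sum = 1 + 2 + 2 + 2 + 1 + 1 + 1 + 2 + 2 + 1 + 2 + 1 = 18.

18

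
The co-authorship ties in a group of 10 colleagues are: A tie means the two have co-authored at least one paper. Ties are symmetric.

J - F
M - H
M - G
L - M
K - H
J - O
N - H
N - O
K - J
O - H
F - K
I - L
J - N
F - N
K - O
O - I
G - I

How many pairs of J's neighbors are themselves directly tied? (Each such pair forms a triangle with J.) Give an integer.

4

J's neighbors: F, K, N, and O.
Neighbor pairs that are themselves tied: J–F–K; J–F–N; J–K–O; J–N–O. Each forms one triangle with J, for 4 in total.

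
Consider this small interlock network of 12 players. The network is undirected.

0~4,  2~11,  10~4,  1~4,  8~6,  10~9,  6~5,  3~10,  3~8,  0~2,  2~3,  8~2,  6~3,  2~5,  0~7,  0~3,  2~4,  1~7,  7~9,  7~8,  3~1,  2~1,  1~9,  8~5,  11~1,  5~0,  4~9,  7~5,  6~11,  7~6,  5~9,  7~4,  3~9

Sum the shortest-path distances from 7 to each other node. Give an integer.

15

Distances from 7: 0:1, 1:1, 2:2, 3:2, 4:1, 5:1, 6:1, 8:1, 9:1, 10:2, 11:2.
Sum = 1 + 1 + 2 + 2 + 1 + 1 + 1 + 1 + 1 + 2 + 2 = 15.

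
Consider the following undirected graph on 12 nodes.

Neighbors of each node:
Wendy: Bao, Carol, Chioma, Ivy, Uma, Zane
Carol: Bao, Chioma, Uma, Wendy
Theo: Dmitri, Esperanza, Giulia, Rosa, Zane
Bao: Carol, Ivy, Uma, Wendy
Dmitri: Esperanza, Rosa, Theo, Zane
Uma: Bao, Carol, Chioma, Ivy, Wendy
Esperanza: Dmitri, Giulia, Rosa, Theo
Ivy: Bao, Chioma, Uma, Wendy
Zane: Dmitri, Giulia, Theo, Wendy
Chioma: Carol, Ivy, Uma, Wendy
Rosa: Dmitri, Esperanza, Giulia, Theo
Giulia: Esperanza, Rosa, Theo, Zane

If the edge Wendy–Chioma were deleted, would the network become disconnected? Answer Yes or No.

Even without that edge, Wendy still reaches Chioma via Wendy – Carol – Chioma, so the network stays connected. Not a bridge.

No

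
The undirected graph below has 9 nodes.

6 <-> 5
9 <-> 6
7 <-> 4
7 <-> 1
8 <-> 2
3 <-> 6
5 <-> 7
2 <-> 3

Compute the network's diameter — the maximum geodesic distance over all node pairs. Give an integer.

Eccentricity of each node (its greatest distance to any other): 1:6, 2:5, 3:4, 4:6, 5:4, 6:3, 7:5, 8:6, 9:4.
The maximum eccentricity is 6, realized for instance by the pair 4–8 via 4 – 7 – 5 – 6 – 3 – 2 – 8. So the diameter is 6.

6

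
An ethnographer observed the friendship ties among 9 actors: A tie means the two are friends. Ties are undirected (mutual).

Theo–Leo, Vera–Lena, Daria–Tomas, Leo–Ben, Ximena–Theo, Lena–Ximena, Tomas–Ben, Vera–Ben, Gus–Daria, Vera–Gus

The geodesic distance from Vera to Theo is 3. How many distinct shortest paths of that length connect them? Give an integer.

2

The shortest distance is 3. The length-3 paths are: Vera–Ben–Leo–Theo; Vera–Lena–Ximena–Theo.
That gives 2 distinct shortest paths.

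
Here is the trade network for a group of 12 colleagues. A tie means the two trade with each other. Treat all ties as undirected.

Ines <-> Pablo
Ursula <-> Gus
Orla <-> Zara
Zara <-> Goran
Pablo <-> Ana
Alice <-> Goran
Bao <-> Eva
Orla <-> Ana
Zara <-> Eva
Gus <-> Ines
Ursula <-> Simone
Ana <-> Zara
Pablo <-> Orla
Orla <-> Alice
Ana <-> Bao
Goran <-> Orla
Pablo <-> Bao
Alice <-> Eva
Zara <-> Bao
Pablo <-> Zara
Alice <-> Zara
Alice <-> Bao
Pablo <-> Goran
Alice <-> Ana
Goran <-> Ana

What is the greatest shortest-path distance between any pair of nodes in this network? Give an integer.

Eccentricity of each node (its greatest distance to any other): Alice:6, Ana:5, Bao:5, Eva:6, Goran:5, Gus:4, Ines:3, Orla:5, Pablo:4, Simone:6, Ursula:5, Zara:5.
The maximum eccentricity is 6, realized for instance by the pair Eva–Simone via Eva – Zara – Pablo – Ines – Gus – Ursula – Simone. So the diameter is 6.

6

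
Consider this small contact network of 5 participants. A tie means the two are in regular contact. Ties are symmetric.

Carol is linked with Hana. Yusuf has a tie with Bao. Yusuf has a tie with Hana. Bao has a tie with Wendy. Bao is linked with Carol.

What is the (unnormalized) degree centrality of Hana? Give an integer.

2

Hana is directly tied to Carol and Yusuf. That is 2 neighbors, so the degree of Hana is 2.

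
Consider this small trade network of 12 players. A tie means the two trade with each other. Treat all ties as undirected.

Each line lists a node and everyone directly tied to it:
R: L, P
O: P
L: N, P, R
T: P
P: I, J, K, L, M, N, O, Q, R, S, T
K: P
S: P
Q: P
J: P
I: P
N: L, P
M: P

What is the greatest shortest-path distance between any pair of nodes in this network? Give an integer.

Eccentricity of each node (its greatest distance to any other): I:2, J:2, K:2, L:2, M:2, N:2, O:2, P:1, Q:2, R:2, S:2, T:2.
The maximum eccentricity is 2, realized for instance by the pair L–T via L – P – T. So the diameter is 2.

2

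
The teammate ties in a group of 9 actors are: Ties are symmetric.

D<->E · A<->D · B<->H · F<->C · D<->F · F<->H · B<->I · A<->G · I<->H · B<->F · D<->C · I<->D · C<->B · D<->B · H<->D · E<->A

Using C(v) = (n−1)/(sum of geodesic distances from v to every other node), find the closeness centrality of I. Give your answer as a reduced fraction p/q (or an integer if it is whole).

4/7

Distances from I: A:2, B:1, C:2, D:1, E:2, F:2, G:3, H:1. Sum = 14.
n = 9, so closeness = 8/14 = 4/7.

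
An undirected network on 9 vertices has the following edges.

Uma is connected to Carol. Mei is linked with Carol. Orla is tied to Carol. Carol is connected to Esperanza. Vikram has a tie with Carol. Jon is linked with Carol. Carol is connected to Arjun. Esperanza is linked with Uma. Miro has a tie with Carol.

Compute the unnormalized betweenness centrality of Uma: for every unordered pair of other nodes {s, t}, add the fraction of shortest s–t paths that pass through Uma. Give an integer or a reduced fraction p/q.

No shortest path between any pair of other nodes passes through Uma.
Summing the contributions gives betweenness(Uma) = 0.

0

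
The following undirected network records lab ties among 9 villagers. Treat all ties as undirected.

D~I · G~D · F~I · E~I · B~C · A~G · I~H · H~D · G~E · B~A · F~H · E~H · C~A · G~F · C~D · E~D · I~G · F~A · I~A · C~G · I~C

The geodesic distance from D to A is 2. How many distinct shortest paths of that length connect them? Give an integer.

3

The shortest distance is 2. The length-2 paths are: D–I–A; D–C–A; D–G–A.
That gives 3 distinct shortest paths.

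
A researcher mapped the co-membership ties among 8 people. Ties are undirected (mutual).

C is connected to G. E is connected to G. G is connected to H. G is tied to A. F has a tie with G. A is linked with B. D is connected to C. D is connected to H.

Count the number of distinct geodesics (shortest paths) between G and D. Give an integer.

The shortest distance is 2. The length-2 paths are: G–C–D; G–H–D.
That gives 2 distinct shortest paths.

2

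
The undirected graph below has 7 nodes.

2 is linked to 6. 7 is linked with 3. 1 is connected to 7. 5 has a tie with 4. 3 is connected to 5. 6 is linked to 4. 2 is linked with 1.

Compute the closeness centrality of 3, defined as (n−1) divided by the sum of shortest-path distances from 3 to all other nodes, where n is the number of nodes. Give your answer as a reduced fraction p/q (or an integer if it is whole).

Distances from 3: 1:2, 2:3, 4:2, 5:1, 6:3, 7:1. Sum = 12.
n = 7, so closeness = 6/12 = 1/2.

1/2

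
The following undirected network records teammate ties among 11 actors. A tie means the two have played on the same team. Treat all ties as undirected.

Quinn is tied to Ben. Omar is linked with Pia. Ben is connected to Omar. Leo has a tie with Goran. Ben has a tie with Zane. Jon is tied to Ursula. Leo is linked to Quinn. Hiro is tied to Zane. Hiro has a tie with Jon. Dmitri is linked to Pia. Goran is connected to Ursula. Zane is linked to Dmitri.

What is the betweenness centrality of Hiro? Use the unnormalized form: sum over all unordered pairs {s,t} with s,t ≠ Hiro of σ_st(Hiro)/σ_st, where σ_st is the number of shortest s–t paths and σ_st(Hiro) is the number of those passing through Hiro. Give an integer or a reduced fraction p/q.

Pairs whose geodesics pass through Hiro — Zane–Goran: 1/2; Zane–Ursula: 1; Zane–Jon: 1; Dmitri–Goran: 1/2; Dmitri–Ursula: 1; Dmitri–Jon: 1; Pia–Ursula: 1; Pia–Jon: 1; Omar–Ursula: 1/2; Omar–Jon: 1; Ben–Ursula: 1/2; Ben–Jon: 1; Quinn–Jon: 1/2.
All other pairs contribute 0.
Summing the contributions gives betweenness(Hiro) = 21/2.

21/2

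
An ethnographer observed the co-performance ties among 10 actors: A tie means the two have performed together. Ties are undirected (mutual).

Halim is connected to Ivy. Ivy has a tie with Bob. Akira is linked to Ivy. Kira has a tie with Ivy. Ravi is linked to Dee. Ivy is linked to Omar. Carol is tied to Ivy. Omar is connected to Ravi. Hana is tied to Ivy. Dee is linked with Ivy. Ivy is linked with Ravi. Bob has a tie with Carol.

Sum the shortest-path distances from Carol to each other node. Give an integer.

Distances from Carol: Akira:2, Bob:1, Dee:2, Halim:2, Hana:2, Ivy:1, Kira:2, Omar:2, Ravi:2.
Sum = 2 + 1 + 2 + 2 + 2 + 1 + 2 + 2 + 2 = 16.

16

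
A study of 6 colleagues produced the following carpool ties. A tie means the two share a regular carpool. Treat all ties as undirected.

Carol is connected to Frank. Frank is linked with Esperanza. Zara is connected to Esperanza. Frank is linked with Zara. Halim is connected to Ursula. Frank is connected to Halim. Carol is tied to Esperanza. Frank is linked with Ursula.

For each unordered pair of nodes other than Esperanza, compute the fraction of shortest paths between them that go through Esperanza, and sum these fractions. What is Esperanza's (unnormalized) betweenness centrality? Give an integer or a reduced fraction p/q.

Pairs whose geodesics pass through Esperanza — Carol–Zara: 1/2.
All other pairs contribute 0.
Summing the contributions gives betweenness(Esperanza) = 1/2.

1/2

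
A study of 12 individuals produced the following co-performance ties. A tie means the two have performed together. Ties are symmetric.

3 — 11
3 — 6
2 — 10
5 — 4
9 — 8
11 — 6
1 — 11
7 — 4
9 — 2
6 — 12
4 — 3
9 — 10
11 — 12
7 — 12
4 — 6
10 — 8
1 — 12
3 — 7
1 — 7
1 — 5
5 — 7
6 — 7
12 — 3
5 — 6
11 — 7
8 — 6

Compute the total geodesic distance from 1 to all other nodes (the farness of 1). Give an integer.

26

Distances from 1: 2:5, 3:2, 4:2, 5:1, 6:2, 7:1, 8:3, 9:4, 10:4, 11:1, 12:1.
Sum = 5 + 2 + 2 + 1 + 2 + 1 + 3 + 4 + 4 + 1 + 1 = 26.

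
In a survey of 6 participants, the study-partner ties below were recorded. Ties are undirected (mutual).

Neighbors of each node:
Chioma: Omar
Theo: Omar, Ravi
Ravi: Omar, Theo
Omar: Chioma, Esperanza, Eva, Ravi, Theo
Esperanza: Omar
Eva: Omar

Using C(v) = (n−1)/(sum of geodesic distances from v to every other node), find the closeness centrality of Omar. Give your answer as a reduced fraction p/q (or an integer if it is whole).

1

Distances from Omar: Chioma:1, Esperanza:1, Eva:1, Ravi:1, Theo:1. Sum = 5.
n = 6, so closeness = 5/5 = 1.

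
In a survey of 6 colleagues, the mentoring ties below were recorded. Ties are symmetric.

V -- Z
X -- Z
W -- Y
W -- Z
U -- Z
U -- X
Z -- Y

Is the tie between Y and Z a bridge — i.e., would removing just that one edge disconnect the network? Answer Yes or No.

Even without that edge, Y still reaches Z via Y – W – Z, so the network stays connected. Not a bridge.

No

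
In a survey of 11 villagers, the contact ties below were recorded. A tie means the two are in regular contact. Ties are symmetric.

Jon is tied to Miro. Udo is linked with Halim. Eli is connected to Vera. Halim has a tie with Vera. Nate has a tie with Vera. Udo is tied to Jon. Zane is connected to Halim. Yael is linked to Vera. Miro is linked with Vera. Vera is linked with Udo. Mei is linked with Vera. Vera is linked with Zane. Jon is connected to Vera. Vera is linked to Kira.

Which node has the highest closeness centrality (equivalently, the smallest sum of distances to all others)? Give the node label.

Farness (sum of distances to all others) for each node — Eli:19, Halim:17, Jon:17, Kira:19, Mei:19, Miro:18, Nate:19, Udo:17, Vera:10, Yael:19, Zane:18.
The smallest farness is 10, for Vera, so Vera has the highest closeness.

Vera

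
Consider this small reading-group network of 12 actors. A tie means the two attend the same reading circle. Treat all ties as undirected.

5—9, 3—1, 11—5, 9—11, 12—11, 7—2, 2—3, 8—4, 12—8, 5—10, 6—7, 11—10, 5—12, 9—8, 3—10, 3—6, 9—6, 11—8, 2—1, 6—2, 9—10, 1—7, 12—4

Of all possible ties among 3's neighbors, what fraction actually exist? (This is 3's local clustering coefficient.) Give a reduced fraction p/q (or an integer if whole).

1/3

3's neighbors: 1, 2, 6, and 10 (k = 4).
Possible neighbor pairs: C(4,2) = 6. Edges among them: 1–2, 2–6 → e = 2.
Clustering(3) = 2/6 = 1/3.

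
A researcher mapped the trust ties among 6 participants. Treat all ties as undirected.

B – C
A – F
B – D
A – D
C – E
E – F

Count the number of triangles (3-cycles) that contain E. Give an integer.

0

E's neighbors are C and F, but none of them are tied to each other, so no triangle contains E.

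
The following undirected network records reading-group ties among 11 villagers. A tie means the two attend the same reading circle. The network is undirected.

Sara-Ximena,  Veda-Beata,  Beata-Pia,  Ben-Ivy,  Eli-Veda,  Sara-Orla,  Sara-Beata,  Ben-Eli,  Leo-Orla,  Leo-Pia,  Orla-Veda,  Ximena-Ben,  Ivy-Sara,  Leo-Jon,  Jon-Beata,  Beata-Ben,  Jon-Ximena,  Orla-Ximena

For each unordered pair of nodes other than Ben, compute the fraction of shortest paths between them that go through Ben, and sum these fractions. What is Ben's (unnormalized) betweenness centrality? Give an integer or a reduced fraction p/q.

73/10

Pairs whose geodesics pass through Ben — Veda–Ivy: 2/4; Beata–Eli: 1/2; Beata–Ivy: 1/2; Beata–Ximena: 1/3; Jon–Eli: 2/3; Jon–Ivy: 2/4; Eli–Ivy: 1; Eli–Pia: 1/2; Eli–Sara: 3/5; Eli–Ximena: 1; Ivy–Pia: 1/2; Ivy–Ximena: 1/2; Pia–Ximena: 1/5.
All other pairs contribute 0.
Summing the contributions gives betweenness(Ben) = 73/10.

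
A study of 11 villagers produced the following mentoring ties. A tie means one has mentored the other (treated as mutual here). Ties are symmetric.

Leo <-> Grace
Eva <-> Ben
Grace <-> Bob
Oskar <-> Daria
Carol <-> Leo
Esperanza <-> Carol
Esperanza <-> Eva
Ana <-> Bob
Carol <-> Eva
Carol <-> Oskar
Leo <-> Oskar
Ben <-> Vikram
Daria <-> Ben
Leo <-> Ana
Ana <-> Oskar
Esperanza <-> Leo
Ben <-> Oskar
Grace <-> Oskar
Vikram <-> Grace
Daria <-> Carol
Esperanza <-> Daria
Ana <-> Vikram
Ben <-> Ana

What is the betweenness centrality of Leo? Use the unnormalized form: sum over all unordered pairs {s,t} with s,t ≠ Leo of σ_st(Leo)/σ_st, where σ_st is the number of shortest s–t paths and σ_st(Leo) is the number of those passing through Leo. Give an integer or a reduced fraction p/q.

Pairs whose geodesics pass through Leo — Esperanza–Oskar: 1/3; Esperanza–Bob: 2/2; Esperanza–Vikram: 2/4; Esperanza–Ana: 1; Esperanza–Grace: 1; Carol–Bob: 2/4; Carol–Vikram: 2/7; Carol–Ana: 1/2; Carol–Grace: 1/2; Eva–Grace: 2/5; Ana–Grace: 1/4.
All other pairs contribute 0.
Summing the contributions gives betweenness(Leo) = 2633/420.

2633/420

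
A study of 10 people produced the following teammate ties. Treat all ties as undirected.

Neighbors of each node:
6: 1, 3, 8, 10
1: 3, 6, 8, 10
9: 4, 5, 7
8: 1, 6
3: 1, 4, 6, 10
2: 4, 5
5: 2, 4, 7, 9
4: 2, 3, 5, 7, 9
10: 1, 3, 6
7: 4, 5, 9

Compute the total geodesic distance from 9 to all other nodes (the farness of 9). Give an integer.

Distances from 9: 1:3, 2:2, 3:2, 4:1, 5:1, 6:3, 7:1, 8:4, 10:3.
Sum = 3 + 2 + 2 + 1 + 1 + 3 + 1 + 4 + 3 = 20.

20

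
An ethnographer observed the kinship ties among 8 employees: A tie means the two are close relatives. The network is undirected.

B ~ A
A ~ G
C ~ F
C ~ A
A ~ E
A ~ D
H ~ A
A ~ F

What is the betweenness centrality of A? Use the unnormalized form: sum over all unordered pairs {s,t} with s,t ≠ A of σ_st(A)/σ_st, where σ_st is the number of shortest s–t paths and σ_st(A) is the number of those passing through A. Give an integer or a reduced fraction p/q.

Pairs whose geodesics pass through A — E–D: 1; E–B: 1; E–F: 1; E–H: 1; E–C: 1; E–G: 1; D–B: 1; D–F: 1; D–H: 1; D–C: 1; D–G: 1; B–F: 1; B–H: 1; B–C: 1 … (+6 more pairs).
All other pairs contribute 0.
Summing the contributions gives betweenness(A) = 20.

20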